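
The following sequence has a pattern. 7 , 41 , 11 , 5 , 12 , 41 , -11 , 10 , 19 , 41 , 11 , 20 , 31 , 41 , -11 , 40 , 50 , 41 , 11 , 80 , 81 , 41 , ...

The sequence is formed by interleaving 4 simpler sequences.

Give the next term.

Read the sequence 4 terms at a time; column i is its own pattern.
Track A is 7, 12, 19, 31, 50, 81, which is each term equals the sum of the previous two.
Track B is 41, 41, 41, 41, 41, 41, which is constant 41.
Track C is 11, -11, 11, -11, 11, which is the oscillation 11·(−1)^(n+1).
Track D is 5, 10, 20, 40, 80, which is multiplying by 2 each time.
Term 23 comes from track C (its 6th entry): -11.

-11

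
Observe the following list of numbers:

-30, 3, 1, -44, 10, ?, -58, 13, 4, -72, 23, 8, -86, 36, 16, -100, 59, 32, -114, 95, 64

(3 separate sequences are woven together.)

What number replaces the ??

Split by position mod 3: positions 1, 4, 7, … form one track, and each other residue class forms its own.
Stream A: -30, -44, -58, -72, -86, -100, -114 — linear: a_n = -16 − 14·n.
Stream B: 3, 10, 13, 23, 36, 59, 95 — a Fibonacci-like recurrence a_n = a_{n-1} + a_{n-2}.
Stream C: 1, ?, 4, 8, 16, 32, 64 — powers 2^0, 2^1, 2^2, ….
Filling stream C at index 2 by its rule yields 2.

2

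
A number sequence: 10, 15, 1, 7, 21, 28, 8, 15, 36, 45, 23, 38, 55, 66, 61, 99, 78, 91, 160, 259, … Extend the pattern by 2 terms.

The slot pattern repeats as AABB (period 4), so there are 2 interleaved tracks.
Track A = 10, 15, 21, 28, 36, 45, 55, 66, 78, 91: the triangular numbers T_4, T_5, ….
Track B = 1, 7, 8, 15, 23, 38, 61, 99, 160, 259: each term equals the sum of the previous two.
Position 21 → track A, term 11 = 105.
Position 22 falls in track A as its term 12, giving 120.

105, 120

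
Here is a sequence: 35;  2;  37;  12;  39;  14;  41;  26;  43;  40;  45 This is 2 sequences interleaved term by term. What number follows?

66

The terms cycle through 2 interleaved subsequences.
Track A is 35, 37, 39, 41, 43, 45, which is arithmetic with common difference +2.
Track B is 2, 12, 14, 26, 40, which is each term equals the sum of the previous two.
Position 12 falls in track B as its term 6, giving 66.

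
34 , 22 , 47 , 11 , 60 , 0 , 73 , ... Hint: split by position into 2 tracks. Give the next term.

-11

Odd-indexed and even-indexed terms follow separate rules.
Track A: 34, 47, 60, 73. Arithmetic with common difference +13.
Track B: 22, 11, 0. Subtracting 11 each time.
Term 8 comes from track B (its 4th entry): -11.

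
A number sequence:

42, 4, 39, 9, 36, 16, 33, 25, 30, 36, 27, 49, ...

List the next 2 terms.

24, 64

Taking every 2nd term gives 2 separate tracks.
Track A is 42, 39, 36, 33, 30, 27, which is linear: a_n = 45 − 3·n.
Track B is 4, 9, 16, 25, 36, 49, which is consecutive squares n² from n = 2.
The 13th slot belongs to track A; its 7th term is 24.
Position 14 → track B, term 7 = 64.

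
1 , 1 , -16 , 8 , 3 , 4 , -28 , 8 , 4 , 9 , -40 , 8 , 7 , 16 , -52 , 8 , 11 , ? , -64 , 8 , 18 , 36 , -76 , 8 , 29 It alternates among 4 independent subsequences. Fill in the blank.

25

Taking every 4th term gives 4 separate tracks.
Track A: 1, 3, 4, 7, 11, 18, 29 — a Fibonacci-like recurrence a_n = a_{n-1} + a_{n-2}.
Track B: 1, 4, 9, 16, ?, 36 — the squares 1², 2², 3², ….
Track C: -16, -28, -40, -52, -64, -76 — subtracting 12 each time.
Track D: 8, 8, 8, 8, 8, 8 — constant 8.
So the missing entry in track B is 25.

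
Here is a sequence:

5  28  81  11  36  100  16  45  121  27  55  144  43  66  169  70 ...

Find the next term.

Read the sequence 3 terms at a time; column i is its own pattern.
Track A: 5, 11, 16, 27, 43, 70. A Fibonacci-like recurrence a_n = a_{n-1} + a_{n-2}.
Track B: 28, 36, 45, 55, 66. The triangular numbers T_7, T_8, ….
Track C: 81, 100, 121, 144, 169. Consecutive squares n² from n = 9.
Term 17 comes from track B (its 6th entry): 78.

78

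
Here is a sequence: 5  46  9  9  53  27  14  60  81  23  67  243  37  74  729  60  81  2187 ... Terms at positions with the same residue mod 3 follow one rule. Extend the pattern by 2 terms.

Taking every 3rd term gives 3 separate tracks.
Track A: 5, 9, 14, 23, 37, 60 — each term equals the sum of the previous two.
Track B: 46, 53, 60, 67, 74, 81 — linear: a_n = 39 + 7·n.
Track C: 9, 27, 81, 243, 729, 2187 — powers of 3.
Term 19 comes from track A (its 7th entry): 97.
Position 20 falls in track B as its term 7, giving 88.

97, 88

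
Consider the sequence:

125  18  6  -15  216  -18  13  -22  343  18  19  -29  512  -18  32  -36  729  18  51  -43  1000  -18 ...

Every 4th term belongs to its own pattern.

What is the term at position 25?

Split by position mod 4: positions 1, 5, 9, … form one track, and each other residue class forms its own.
Subsequence A = 125, 216, 343, 512, 729, 1000: consecutive cubes n³ from n = 5.
Subsequence B = 18, -18, 18, -18, 18, -18: alternating ±18.
Subsequence C = 6, 13, 19, 32, 51: Fibonacci-style (each term is the sum of the two before it).
Subsequence D = -15, -22, -29, -36, -43: linear: a_n = -8 − 7·n.
The 25th slot belongs to subsequence A; its 7th term is 1331.

1331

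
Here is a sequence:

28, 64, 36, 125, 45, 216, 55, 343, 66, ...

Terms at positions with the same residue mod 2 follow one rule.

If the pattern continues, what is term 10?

512

Positions 1, 3, 5, … form one subsequence and positions 2, 4, 6, … form another.
Track A = 28, 36, 45, 55, 66: the triangular numbers T_7, T_8, ….
Track B = 64, 125, 216, 343: the cubes 4³, 5³, 6³, ….
Position 10 → track B, term 5 = 512.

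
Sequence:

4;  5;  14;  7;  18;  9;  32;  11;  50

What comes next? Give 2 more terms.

Positions 1, 3, 5, … form one subsequence and positions 2, 4, 6, … form another.
Track A: 4, 14, 18, 32, 50 (Fibonacci-style (each term is the sum of the two before it)).
Track B: 5, 7, 9, 11 (arithmetic with common difference +2).
Term 10 comes from track B (its 5th entry): 13.
The 11th slot belongs to track A; its 6th term is 82.

13, 82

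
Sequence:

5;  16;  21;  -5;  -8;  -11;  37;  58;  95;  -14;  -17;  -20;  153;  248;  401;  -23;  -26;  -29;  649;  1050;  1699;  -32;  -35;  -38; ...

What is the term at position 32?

18842

Reading positions in blocks of 6 reveals the pattern AAABBB — 2 tracks woven together.
Track A is 5, 16, 21, 37, 58, 95, 153, 248, 401, 649, 1050, 1699, which is a Fibonacci-like recurrence a_n = a_{n-1} + a_{n-2}.
Track B is -5, -8, -11, -14, -17, -20, -23, -26, -29, -32, -35, -38, which is arithmetic, step −3.
Position 32 → track A, term 17 = 18842.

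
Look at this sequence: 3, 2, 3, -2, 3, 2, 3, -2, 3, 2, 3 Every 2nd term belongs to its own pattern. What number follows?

-2

Positions 1, 3, 5, … form one subsequence and positions 2, 4, 6, … form another.
Track A is 3, 3, 3, 3, 3, 3, which is the constant sequence 3.
Track B is 2, -2, 2, -2, 2, which is the oscillation 2·(−1)^(n+1).
Term 12 comes from track B (its 6th entry): -2.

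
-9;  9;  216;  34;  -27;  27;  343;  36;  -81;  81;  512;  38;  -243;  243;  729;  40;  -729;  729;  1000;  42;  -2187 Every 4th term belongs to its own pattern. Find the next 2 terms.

2187, 1331

Taking every 4th term gives 4 separate tracks.
Stream A is -9, -27, -81, -243, -729, -2187, which is a geometric progression (common ratio 3).
Stream B is 9, 27, 81, 243, 729, which is powers 3^2, 3^3, 3^4, ….
Stream C is 216, 343, 512, 729, 1000, which is perfect cubes starting at 6³.
Stream D is 34, 36, 38, 40, 42, which is adding 2 each time.
Position 22 falls in stream B as its term 6, giving 2187.
The 23rd slot belongs to stream C; its 6th term is 1331.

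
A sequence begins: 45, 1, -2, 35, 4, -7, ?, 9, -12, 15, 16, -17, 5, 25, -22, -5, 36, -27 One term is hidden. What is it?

25

Split by position mod 3: positions 1, 4, 7, … form one track, and each other residue class forms its own.
Track A: 45, 35, ?, 15, 5, -5 (arithmetic with common difference −10).
Track B: 1, 4, 9, 16, 25, 36 (consecutive squares n² from n = 1).
Track C: -2, -7, -12, -17, -22, -27 (subtracting 5 each time).
Track A's pattern makes the blank 25.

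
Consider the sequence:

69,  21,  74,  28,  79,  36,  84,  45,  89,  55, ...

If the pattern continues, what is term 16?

Taking every 2nd term gives 2 separate tracks.
Stream A = 69, 74, 79, 84, 89: adding 5 each time.
Stream B = 21, 28, 36, 45, 55: the triangular numbers T_6, T_7, ….
Term 16 comes from stream B (its 8th entry): 91.

91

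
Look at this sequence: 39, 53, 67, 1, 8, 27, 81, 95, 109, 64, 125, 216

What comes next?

Positions follow the repeating pattern AAABBB; grouping by letter gives 2 tracks.
Subsequence A: 39, 53, 67, 81, 95, 109 — linear: a_n = 25 + 14·n.
Subsequence B: 1, 8, 27, 64, 125, 216 — consecutive cubes n³ from n = 1.
Position 13 falls in subsequence A as its term 7, giving 123.

123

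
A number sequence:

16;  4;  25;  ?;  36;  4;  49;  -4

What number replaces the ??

-4

Taking every 2nd term gives 2 separate tracks.
Track A = 16, 25, 36, 49: consecutive squares n² from n = 4.
Track B = 4, ?, 4, -4: oscillating between 4 and -4.
Track B's pattern makes the blank -4.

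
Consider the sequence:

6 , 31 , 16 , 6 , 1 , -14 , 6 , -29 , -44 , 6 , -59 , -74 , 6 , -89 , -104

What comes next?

Positions follow the repeating pattern ABB; grouping by letter gives 2 tracks.
Track A = 6, 6, 6, 6, 6: the constant sequence 6.
Track B = 31, 16, 1, -14, -29, -44, -59, -74, -89, -104: linear: a_n = 46 − 15·n.
Position 16 falls in track A as its term 6, giving 6.

6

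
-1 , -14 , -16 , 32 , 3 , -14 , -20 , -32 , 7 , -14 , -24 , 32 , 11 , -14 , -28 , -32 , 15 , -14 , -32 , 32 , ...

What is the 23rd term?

-36

Taking every 4th term gives 4 separate tracks.
Stream A: -1, 3, 7, 11, 15 (adding 4 each time).
Stream B: -14, -14, -14, -14, -14 (always -14).
Stream C: -16, -20, -24, -28, -32 (arithmetic, step −4).
Stream D: 32, -32, 32, -32, 32 (oscillating between 32 and -32).
Term 23 comes from stream C (its 6th entry): -36.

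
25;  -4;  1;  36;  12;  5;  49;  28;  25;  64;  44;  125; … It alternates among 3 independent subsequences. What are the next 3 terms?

81, 60, 625

Split by position mod 3 into 3 tracks.
Subsequence A: 25, 36, 49, 64. Consecutive squares n² from n = 5.
Subsequence B: -4, 12, 28, 44. Adding 16 each time.
Subsequence C: 1, 5, 25, 125. Successive powers of 5.
Term 13 comes from subsequence A (its 5th entry): 81.
Position 14 → subsequence B, term 5 = 60.
Position 15 falls in subsequence C as its term 5, giving 625.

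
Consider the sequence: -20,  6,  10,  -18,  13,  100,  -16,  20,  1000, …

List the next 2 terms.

Taking every 3rd term gives 3 separate tracks.
Track A: -20, -18, -16. Arithmetic with common difference +2.
Track B: 6, 13, 20. Linear: a_n = -1 + 7·n.
Track C: 10, 100, 1000. Multiplying by 10 each time.
Position 10 falls in track A as its term 4, giving -14.
Position 11 → track B, term 4 = 27.

-14, 27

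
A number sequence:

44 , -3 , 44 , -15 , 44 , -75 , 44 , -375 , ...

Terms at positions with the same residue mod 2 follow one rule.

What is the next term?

Taking every 2nd term gives 2 separate tracks.
Track A = 44, 44, 44, 44: the constant sequence 44.
Track B = -3, -15, -75, -375: geometric with ratio 5.
Term 9 comes from track A (its 5th entry): 44.

44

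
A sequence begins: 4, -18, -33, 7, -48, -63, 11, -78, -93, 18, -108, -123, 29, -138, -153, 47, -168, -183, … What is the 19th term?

76

The slot pattern repeats as ABB (period 3), so there are 2 interleaved tracks.
Track A: 4, 7, 11, 18, 29, 47 (each term equals the sum of the previous two).
Track B: -18, -33, -48, -63, -78, -93, -108, -123, -138, -153, -168, -183 (arithmetic with common difference −15).
Term 19 comes from track A (its 7th entry): 76.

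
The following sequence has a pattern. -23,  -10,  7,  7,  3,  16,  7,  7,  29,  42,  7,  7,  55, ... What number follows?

68

Positions follow the repeating pattern AABB; grouping by letter gives 2 tracks.
Track A is -23, -10, 3, 16, 29, 42, 55, which is arithmetic with common difference +13.
Track B is 7, 7, 7, 7, 7, 7, which is constant 7.
Term 14 comes from track A (its 8th entry): 68.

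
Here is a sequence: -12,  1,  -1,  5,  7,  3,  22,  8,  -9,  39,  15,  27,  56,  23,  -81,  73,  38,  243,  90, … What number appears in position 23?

Split by position mod 3 into 3 tracks.
Track A: -12, 5, 22, 39, 56, 73, 90 — linear: a_n = -29 + 17·n.
Track B: 1, 7, 8, 15, 23, 38 — Fibonacci-style (each term is the sum of the two before it).
Track C: -1, 3, -9, 27, -81, 243 — multiplying by -3 each time.
Term 23 comes from track B (its 8th entry): 99.

99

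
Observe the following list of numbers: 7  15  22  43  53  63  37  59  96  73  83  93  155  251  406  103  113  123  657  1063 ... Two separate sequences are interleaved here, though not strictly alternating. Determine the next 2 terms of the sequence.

1720, 133

Reading positions in blocks of 6 reveals the pattern AAABBB — 2 tracks woven together.
Stream A: 7, 15, 22, 37, 59, 96, 155, 251, 406, 657, 1063. Each term equals the sum of the previous two.
Stream B: 43, 53, 63, 73, 83, 93, 103, 113, 123. Adding 10 each time.
The 21st slot belongs to stream A; its 12th term is 1720.
Position 22 falls in stream B as its term 10, giving 133.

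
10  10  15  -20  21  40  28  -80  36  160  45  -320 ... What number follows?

Split by position mod 2 into 2 tracks.
Track A: 10, 15, 21, 28, 36, 45 — triangular numbers starting at T_4.
Track B: 10, -20, 40, -80, 160, -320 — geometric with ratio -2.
The 13th slot belongs to track A; its 7th term is 55.

55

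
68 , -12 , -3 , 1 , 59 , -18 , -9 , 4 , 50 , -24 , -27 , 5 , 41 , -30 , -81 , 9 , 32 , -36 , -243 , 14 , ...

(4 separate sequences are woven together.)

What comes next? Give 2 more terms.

Split by position mod 4: positions 1, 5, 9, … form one track, and each other residue class forms its own.
Track A: 68, 59, 50, 41, 32 — subtracting 9 each time.
Track B: -12, -18, -24, -30, -36 — subtracting 6 each time.
Track C: -3, -9, -27, -81, -243 — geometric, ×3 each step.
Track D: 1, 4, 5, 9, 14 — each term equals the sum of the previous two.
The 21st slot belongs to track A; its 6th term is 23.
The 22nd slot belongs to track B; its 6th term is -42.

23, -42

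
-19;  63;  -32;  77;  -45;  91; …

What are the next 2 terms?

Positions 1, 3, 5, … form one subsequence and positions 2, 4, 6, … form another.
Subsequence A: -19, -32, -45 — arithmetic, step −13.
Subsequence B: 63, 77, 91 — adding 14 each time.
Position 7 → subsequence A, term 4 = -58.
Term 8 comes from subsequence B (its 4th entry): 105.

-58, 105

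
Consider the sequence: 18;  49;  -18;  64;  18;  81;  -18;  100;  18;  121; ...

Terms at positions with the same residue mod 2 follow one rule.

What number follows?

Positions 1, 3, 5, … form one subsequence and positions 2, 4, 6, … form another.
Stream A: 18, -18, 18, -18, 18 — the oscillation 18·(−1)^(n+1).
Stream B: 49, 64, 81, 100, 121 — the squares 7², 8², 9², ….
Term 11 comes from stream A (its 6th entry): -18.

-18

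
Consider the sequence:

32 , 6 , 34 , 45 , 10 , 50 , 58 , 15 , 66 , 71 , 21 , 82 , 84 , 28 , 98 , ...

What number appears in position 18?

Split by position mod 3: positions 1, 4, 7, … form one track, and each other residue class forms its own.
Subsequence A is 32, 45, 58, 71, 84, which is adding 13 each time.
Subsequence B is 6, 10, 15, 21, 28, which is triangular numbers n(n+1)/2 for n = 3, 4, ….
Subsequence C is 34, 50, 66, 82, 98, which is arithmetic, step +16.
Position 18 → subsequence C, term 6 = 114.

114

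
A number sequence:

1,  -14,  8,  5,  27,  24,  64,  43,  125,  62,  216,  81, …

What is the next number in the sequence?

343

Taking every 2nd term gives 2 separate tracks.
Track A: 1, 8, 27, 64, 125, 216. The cubes 1³, 2³, 3³, ….
Track B: -14, 5, 24, 43, 62, 81. Linear: a_n = -33 + 19·n.
Term 13 comes from track A (its 7th entry): 343.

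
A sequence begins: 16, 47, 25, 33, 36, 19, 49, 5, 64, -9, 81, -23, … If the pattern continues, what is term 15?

Split by position mod 2 into 2 tracks.
Track A: 16, 25, 36, 49, 64, 81 — consecutive squares n² from n = 4.
Track B: 47, 33, 19, 5, -9, -23 — arithmetic with common difference −14.
Term 15 comes from track A (its 8th entry): 121.

121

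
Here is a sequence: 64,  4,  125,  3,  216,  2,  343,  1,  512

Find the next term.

0

Odd-indexed and even-indexed terms follow separate rules.
Stream A: 64, 125, 216, 343, 512 — consecutive cubes n³ from n = 4.
Stream B: 4, 3, 2, 1 — subtracting 1 each time.
Position 10 falls in stream B as its term 5, giving 0.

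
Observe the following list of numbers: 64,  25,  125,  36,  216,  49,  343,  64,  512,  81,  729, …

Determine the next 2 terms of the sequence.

100, 1000

Positions 1, 3, 5, … form one subsequence and positions 2, 4, 6, … form another.
Subsequence A: 64, 125, 216, 343, 512, 729 — consecutive cubes n³ from n = 4.
Subsequence B: 25, 36, 49, 64, 81 — consecutive squares n² from n = 5.
Position 12 falls in subsequence B as its term 6, giving 100.
The 13th slot belongs to subsequence A; its 7th term is 1000.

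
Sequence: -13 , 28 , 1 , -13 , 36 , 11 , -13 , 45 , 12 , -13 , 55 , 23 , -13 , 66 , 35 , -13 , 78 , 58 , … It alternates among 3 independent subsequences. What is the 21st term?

Read the sequence 3 terms at a time; column i is its own pattern.
Subsequence A: -13, -13, -13, -13, -13, -13 (the constant sequence -13).
Subsequence B: 28, 36, 45, 55, 66, 78 (triangular numbers n(n+1)/2 for n = 7, 8, …).
Subsequence C: 1, 11, 12, 23, 35, 58 (a Fibonacci-like recurrence a_n = a_{n-1} + a_{n-2}).
Term 21 comes from subsequence C (its 7th entry): 93.

93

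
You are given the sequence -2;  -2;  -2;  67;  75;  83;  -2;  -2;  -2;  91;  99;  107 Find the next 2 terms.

Reading positions in blocks of 6 reveals the pattern AAABBB — 2 tracks woven together.
Track A = -2, -2, -2, -2, -2, -2: the constant sequence -2.
Track B = 67, 75, 83, 91, 99, 107: adding 8 each time.
The 13th slot belongs to track A; its 7th term is -2.
Position 14 → track A, term 8 = -2.

-2, -2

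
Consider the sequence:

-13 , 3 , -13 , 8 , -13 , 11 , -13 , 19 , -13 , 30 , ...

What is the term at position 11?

-13

Split by position mod 2 into 2 tracks.
Stream A: -13, -13, -13, -13, -13 (always -13).
Stream B: 3, 8, 11, 19, 30 (each term equals the sum of the previous two).
Position 11 falls in stream A as its term 6, giving -13.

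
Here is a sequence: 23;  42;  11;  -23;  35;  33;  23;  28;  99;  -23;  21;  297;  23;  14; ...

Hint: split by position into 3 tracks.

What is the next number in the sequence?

891

Split by position mod 3 into 3 tracks.
Stream A = 23, -23, 23, -23, 23: oscillating between 23 and -23.
Stream B = 42, 35, 28, 21, 14: arithmetic with common difference −7.
Stream C = 11, 33, 99, 297: geometric, ×3 each step.
Position 15 falls in stream C as its term 5, giving 891.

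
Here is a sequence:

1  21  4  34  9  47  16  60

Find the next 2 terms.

Split by position mod 2 into 2 tracks.
Stream A: 1, 4, 9, 16 — perfect squares starting at 1².
Stream B: 21, 34, 47, 60 — adding 13 each time.
Position 9 → stream A, term 5 = 25.
The 10th slot belongs to stream B; its 5th term is 73.

25, 73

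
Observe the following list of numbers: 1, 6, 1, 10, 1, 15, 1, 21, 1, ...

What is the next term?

28

Positions 1, 3, 5, … form one subsequence and positions 2, 4, 6, … form another.
Track A = 1, 1, 1, 1, 1: always 1.
Track B = 6, 10, 15, 21: triangular numbers n(n+1)/2 for n = 3, 4, ….
Position 10 → track B, term 5 = 28.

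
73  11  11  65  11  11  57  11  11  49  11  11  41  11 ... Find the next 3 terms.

Positions follow the repeating pattern ABB; grouping by letter gives 2 tracks.
Stream A: 73, 65, 57, 49, 41 — arithmetic, step −8.
Stream B: 11, 11, 11, 11, 11, 11, 11, 11, 11 — constant 11.
Position 15 falls in stream B as its term 10, giving 11.
Position 16 → stream A, term 6 = 33.
Position 17 → stream B, term 11 = 11.

11, 33, 11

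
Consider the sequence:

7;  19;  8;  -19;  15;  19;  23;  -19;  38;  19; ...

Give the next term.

61

Taking every 2nd term gives 2 separate tracks.
Track A: 7, 8, 15, 23, 38 — Fibonacci-style (each term is the sum of the two before it).
Track B: 19, -19, 19, -19, 19 — oscillating between 19 and -19.
Position 11 → track A, term 6 = 61.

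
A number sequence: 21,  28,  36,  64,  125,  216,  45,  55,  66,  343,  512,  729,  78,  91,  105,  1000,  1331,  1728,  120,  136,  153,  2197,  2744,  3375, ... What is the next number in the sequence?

171

Positions follow the repeating pattern AAABBB; grouping by letter gives 2 tracks.
Subsequence A is 21, 28, 36, 45, 55, 66, 78, 91, 105, 120, 136, 153, which is triangular numbers n(n+1)/2 for n = 6, 7, ….
Subsequence B is 64, 125, 216, 343, 512, 729, 1000, 1331, 1728, 2197, 2744, 3375, which is consecutive cubes n³ from n = 4.
Position 25 falls in subsequence A as its term 13, giving 171.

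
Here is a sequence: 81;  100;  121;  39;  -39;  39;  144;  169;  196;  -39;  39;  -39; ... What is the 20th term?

Positions follow the repeating pattern AAABBB; grouping by letter gives 2 tracks.
Track A: 81, 100, 121, 144, 169, 196 — perfect squares starting at 9².
Track B: 39, -39, 39, -39, 39, -39 — oscillating between 39 and -39.
The 20th slot belongs to track A; its 11th term is 361.

361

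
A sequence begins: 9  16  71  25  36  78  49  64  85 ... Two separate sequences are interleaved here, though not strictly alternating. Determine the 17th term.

196

The slot pattern repeats as AAB (period 3), so there are 2 interleaved tracks.
Track A = 9, 16, 25, 36, 49, 64: the squares 3², 4², 5², ….
Track B = 71, 78, 85: arithmetic with common difference +7.
Position 17 → track A, term 12 = 196.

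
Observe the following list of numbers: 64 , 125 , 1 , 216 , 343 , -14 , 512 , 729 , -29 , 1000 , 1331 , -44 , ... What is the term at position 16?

Reading positions in blocks of 3 reveals the pattern AAB — 2 tracks woven together.
Stream A: 64, 125, 216, 343, 512, 729, 1000, 1331. The cubes 4³, 5³, 6³, ….
Stream B: 1, -14, -29, -44. Subtracting 15 each time.
Position 16 falls in stream A as its term 11, giving 2744.

2744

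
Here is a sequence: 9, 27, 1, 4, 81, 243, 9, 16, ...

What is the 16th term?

The slot pattern repeats as AABB (period 4), so there are 2 interleaved tracks.
Subsequence A = 9, 27, 81, 243: powers 3^2, 3^3, 3^4, ….
Subsequence B = 1, 4, 9, 16: perfect squares starting at 1².
Position 16 → subsequence B, term 8 = 64.

64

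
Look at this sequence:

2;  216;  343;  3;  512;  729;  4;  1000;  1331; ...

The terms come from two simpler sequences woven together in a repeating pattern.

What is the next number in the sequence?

Positions follow the repeating pattern ABB; grouping by letter gives 2 tracks.
Track A is 2, 3, 4, which is arithmetic with common difference +1.
Track B is 216, 343, 512, 729, 1000, 1331, which is the cubes 6³, 7³, 8³, ….
Position 10 falls in track A as its term 4, giving 5.

5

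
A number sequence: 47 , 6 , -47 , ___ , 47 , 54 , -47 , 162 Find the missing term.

18

Odd-indexed and even-indexed terms follow separate rules.
Track A = 47, -47, 47, -47: oscillating between 47 and -47.
Track B = 6, ?, 54, 162: geometric, ×3 each step.
The gap is track B's term 2; the rule gives 18.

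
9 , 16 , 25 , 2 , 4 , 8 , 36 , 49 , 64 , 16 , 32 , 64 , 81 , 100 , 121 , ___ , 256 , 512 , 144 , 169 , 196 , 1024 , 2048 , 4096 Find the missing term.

The slot pattern repeats as AAABBB (period 6), so there are 2 interleaved tracks.
Stream A = 9, 16, 25, 36, 49, 64, 81, 100, 121, 144, 169, 196: consecutive squares n² from n = 3.
Stream B = 2, 4, 8, 16, 32, 64, ?, 256, 512, 1024, 2048, 4096: successive powers of 2.
The gap is stream B's term 7; the rule gives 128.

128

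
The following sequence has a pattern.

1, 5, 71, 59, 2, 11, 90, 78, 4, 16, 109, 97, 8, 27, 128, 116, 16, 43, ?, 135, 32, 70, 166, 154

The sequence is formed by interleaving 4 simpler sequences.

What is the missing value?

147

The terms cycle through 4 interleaved subsequences.
Track A: 1, 2, 4, 8, 16, 32 (powers of 2).
Track B: 5, 11, 16, 27, 43, 70 (a Fibonacci-like recurrence a_n = a_{n-1} + a_{n-2}).
Track C: 71, 90, 109, 128, ?, 166 (adding 19 each time).
Track D: 59, 78, 97, 116, 135, 154 (linear: a_n = 40 + 19·n).
Filling track C at index 5 by its rule yields 147.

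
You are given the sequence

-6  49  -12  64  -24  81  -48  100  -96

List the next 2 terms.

121, -192

Odd-indexed and even-indexed terms follow separate rules.
Track A: -6, -12, -24, -48, -96 — geometric with ratio 2.
Track B: 49, 64, 81, 100 — perfect squares starting at 7².
Position 10 → track B, term 5 = 121.
Term 11 comes from track A (its 6th entry): -192.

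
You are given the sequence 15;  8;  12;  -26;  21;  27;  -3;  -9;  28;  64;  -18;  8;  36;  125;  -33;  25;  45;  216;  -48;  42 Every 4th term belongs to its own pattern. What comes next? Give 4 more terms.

55, 343, -63, 59

Split by position mod 4 into 4 tracks.
Subsequence A is 15, 21, 28, 36, 45, which is triangular numbers n(n+1)/2 for n = 5, 6, ….
Subsequence B is 8, 27, 64, 125, 216, which is consecutive cubes n³ from n = 2.
Subsequence C is 12, -3, -18, -33, -48, which is linear: a_n = 27 − 15·n.
Subsequence D is -26, -9, 8, 25, 42, which is adding 17 each time.
Position 21 → subsequence A, term 6 = 55.
Position 22 falls in subsequence B as its term 6, giving 343.
Term 23 comes from subsequence C (its 6th entry): -63.
The 24th slot belongs to subsequence D; its 6th term is 59.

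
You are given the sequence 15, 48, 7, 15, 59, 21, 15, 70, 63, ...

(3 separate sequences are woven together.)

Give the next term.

15

Split by position mod 3: positions 1, 4, 7, … form one track, and each other residue class forms its own.
Subsequence A: 15, 15, 15 — the constant sequence 15.
Subsequence B: 48, 59, 70 — arithmetic, step +11.
Subsequence C: 7, 21, 63 — a geometric progression (common ratio 3).
The 10th slot belongs to subsequence A; its 4th term is 15.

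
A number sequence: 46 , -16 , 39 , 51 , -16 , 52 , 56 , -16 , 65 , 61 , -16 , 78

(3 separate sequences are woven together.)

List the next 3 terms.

66, -16, 91

Taking every 3rd term gives 3 separate tracks.
Stream A is 46, 51, 56, 61, which is adding 5 each time.
Stream B is -16, -16, -16, -16, which is constant -16.
Stream C is 39, 52, 65, 78, which is arithmetic, step +13.
Position 13 → stream A, term 5 = 66.
Term 14 comes from stream B (its 5th entry): -16.
Term 15 comes from stream C (its 5th entry): 91.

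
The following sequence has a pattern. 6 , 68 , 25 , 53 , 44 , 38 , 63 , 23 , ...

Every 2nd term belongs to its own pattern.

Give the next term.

82

Split by position mod 2 into 2 tracks.
Track A is 6, 25, 44, 63, which is arithmetic with common difference +19.
Track B is 68, 53, 38, 23, which is arithmetic with common difference −15.
Position 9 → track A, term 5 = 82.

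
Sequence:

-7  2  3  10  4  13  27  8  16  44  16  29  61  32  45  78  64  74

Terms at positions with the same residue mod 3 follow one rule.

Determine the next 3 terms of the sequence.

95, 128, 119

The terms cycle through 3 interleaved subsequences.
Track A: -7, 10, 27, 44, 61, 78 (adding 17 each time).
Track B: 2, 4, 8, 16, 32, 64 (powers 2^1, 2^2, 2^3, …).
Track C: 3, 13, 16, 29, 45, 74 (Fibonacci-style (each term is the sum of the two before it)).
Position 19 → track A, term 7 = 95.
Position 20 → track B, term 7 = 128.
The 21st slot belongs to track C; its 7th term is 119.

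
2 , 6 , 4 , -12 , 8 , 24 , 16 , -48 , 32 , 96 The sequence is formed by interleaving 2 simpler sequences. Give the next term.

Split by position mod 2 into 2 tracks.
Subsequence A = 2, 4, 8, 16, 32: powers of 2.
Subsequence B = 6, -12, 24, -48, 96: geometric, ×-2 each step.
Term 11 comes from subsequence A (its 6th entry): 64.

64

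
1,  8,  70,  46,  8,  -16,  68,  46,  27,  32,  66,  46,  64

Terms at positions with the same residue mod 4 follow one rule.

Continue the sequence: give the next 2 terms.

-64, 64

Split by position mod 4 into 4 tracks.
Stream A is 1, 8, 27, 64, which is the cubes 1³, 2³, 3³, ….
Stream B is 8, -16, 32, which is geometric with ratio -2.
Stream C is 70, 68, 66, which is arithmetic with common difference −2.
Stream D is 46, 46, 46, which is the constant sequence 46.
Position 14 → stream B, term 4 = -64.
The 15th slot belongs to stream C; its 4th term is 64.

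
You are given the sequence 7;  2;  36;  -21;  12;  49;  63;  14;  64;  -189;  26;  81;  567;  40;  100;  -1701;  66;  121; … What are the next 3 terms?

Split by position mod 3 into 3 tracks.
Track A: 7, -21, 63, -189, 567, -1701 (multiplying by -3 each time).
Track B: 2, 12, 14, 26, 40, 66 (each term equals the sum of the previous two).
Track C: 36, 49, 64, 81, 100, 121 (perfect squares starting at 6²).
The 19th slot belongs to track A; its 7th term is 5103.
Position 20 falls in track B as its term 7, giving 106.
The 21st slot belongs to track C; its 7th term is 144.

5103, 106, 144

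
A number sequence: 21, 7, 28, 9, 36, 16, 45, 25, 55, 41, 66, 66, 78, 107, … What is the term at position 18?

280

Odd-indexed and even-indexed terms follow separate rules.
Track A is 21, 28, 36, 45, 55, 66, 78, which is the triangular numbers T_6, T_7, ….
Track B is 7, 9, 16, 25, 41, 66, 107, which is Fibonacci-style (each term is the sum of the two before it).
Position 18 falls in track B as its term 9, giving 280.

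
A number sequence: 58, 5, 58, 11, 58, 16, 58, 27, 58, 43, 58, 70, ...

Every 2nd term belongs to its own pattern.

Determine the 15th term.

Split by position mod 2 into 2 tracks.
Track A: 58, 58, 58, 58, 58, 58 — the constant sequence 58.
Track B: 5, 11, 16, 27, 43, 70 — Fibonacci-style (each term is the sum of the two before it).
The 15th slot belongs to track A; its 8th term is 58.

58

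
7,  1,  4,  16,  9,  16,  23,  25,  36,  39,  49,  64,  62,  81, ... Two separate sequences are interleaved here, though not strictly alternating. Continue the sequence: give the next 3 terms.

Reading positions in blocks of 3 reveals the pattern ABB — 2 tracks woven together.
Track A is 7, 16, 23, 39, 62, which is Fibonacci-style (each term is the sum of the two before it).
Track B is 1, 4, 9, 16, 25, 36, 49, 64, 81, which is perfect squares starting at 1².
Term 15 comes from track B (its 10th entry): 100.
Position 16 falls in track A as its term 6, giving 101.
Position 17 falls in track B as its term 11, giving 121.

100, 101, 121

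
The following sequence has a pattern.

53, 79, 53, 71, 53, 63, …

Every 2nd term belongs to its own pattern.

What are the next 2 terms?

The terms cycle through 2 interleaved subsequences.
Track A: 53, 53, 53. The constant sequence 53.
Track B: 79, 71, 63. Linear: a_n = 87 − 8·n.
Position 7 falls in track A as its term 4, giving 53.
Position 8 falls in track B as its term 4, giving 55.

53, 55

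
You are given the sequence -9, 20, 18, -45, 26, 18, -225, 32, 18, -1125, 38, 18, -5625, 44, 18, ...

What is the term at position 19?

-140625

Taking every 3rd term gives 3 separate tracks.
Track A: -9, -45, -225, -1125, -5625 (geometric, ×5 each step).
Track B: 20, 26, 32, 38, 44 (arithmetic, step +6).
Track C: 18, 18, 18, 18, 18 (the constant sequence 18).
The 19th slot belongs to track A; its 7th term is -140625.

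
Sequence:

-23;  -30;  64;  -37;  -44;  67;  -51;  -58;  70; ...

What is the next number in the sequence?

The slot pattern repeats as AAB (period 3), so there are 2 interleaved tracks.
Track A: -23, -30, -37, -44, -51, -58 (arithmetic with common difference −7).
Track B: 64, 67, 70 (arithmetic, step +3).
Position 10 → track A, term 7 = -65.

-65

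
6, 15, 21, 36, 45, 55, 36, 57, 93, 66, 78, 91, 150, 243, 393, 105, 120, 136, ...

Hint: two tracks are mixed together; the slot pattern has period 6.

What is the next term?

Positions follow the repeating pattern AAABBB; grouping by letter gives 2 tracks.
Track A: 6, 15, 21, 36, 57, 93, 150, 243, 393 — Fibonacci-style (each term is the sum of the two before it).
Track B: 36, 45, 55, 66, 78, 91, 105, 120, 136 — triangular numbers starting at T_8.
Position 19 → track A, term 10 = 636.

636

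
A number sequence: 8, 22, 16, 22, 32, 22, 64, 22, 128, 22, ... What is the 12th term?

Positions 1, 3, 5, … form one subsequence and positions 2, 4, 6, … form another.
Stream A: 8, 16, 32, 64, 128. Successive powers of 2.
Stream B: 22, 22, 22, 22, 22. The constant sequence 22.
Term 12 comes from stream B (its 6th entry): 22.

22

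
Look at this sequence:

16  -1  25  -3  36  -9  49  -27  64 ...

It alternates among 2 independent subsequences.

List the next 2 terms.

Split by position mod 2 into 2 tracks.
Track A: 16, 25, 36, 49, 64 (perfect squares starting at 4²).
Track B: -1, -3, -9, -27 (geometric, ×3 each step).
Position 10 → track B, term 5 = -81.
Position 11 falls in track A as its term 6, giving 81.

-81, 81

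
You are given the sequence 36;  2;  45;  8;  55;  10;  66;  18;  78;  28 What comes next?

91

The terms cycle through 2 interleaved subsequences.
Stream A: 36, 45, 55, 66, 78 (triangular numbers starting at T_8).
Stream B: 2, 8, 10, 18, 28 (Fibonacci-style (each term is the sum of the two before it)).
Term 11 comes from stream A (its 6th entry): 91.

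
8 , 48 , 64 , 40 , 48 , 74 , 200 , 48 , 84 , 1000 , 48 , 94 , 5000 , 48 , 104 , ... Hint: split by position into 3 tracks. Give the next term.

Taking every 3rd term gives 3 separate tracks.
Track A is 8, 40, 200, 1000, 5000, which is geometric with ratio 5.
Track B is 48, 48, 48, 48, 48, which is always 48.
Track C is 64, 74, 84, 94, 104, which is linear: a_n = 54 + 10·n.
Position 16 falls in track A as its term 6, giving 25000.

25000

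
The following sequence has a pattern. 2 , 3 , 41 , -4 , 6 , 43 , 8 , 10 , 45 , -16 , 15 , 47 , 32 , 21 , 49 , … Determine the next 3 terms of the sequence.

-64, 28, 51

Split by position mod 3: positions 1, 4, 7, … form one track, and each other residue class forms its own.
Track A is 2, -4, 8, -16, 32, which is geometric with ratio -2.
Track B is 3, 6, 10, 15, 21, which is triangular numbers starting at T_2.
Track C is 41, 43, 45, 47, 49, which is arithmetic, step +2.
Position 16 → track A, term 6 = -64.
Position 17 falls in track B as its term 6, giving 28.
Term 18 comes from track C (its 6th entry): 51.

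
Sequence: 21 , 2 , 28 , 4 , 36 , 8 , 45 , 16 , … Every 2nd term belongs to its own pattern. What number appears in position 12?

64

Taking every 2nd term gives 2 separate tracks.
Stream A: 21, 28, 36, 45. The triangular numbers T_6, T_7, ….
Stream B: 2, 4, 8, 16. Powers of 2.
Position 12 → stream B, term 6 = 64.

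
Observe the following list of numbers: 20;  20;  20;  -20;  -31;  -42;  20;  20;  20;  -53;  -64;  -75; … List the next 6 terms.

20, 20, 20, -86, -97, -108

The slot pattern repeats as AAABBB (period 6), so there are 2 interleaved tracks.
Stream A = 20, 20, 20, 20, 20, 20: the constant sequence 20.
Stream B = -20, -31, -42, -53, -64, -75: arithmetic, step −11.
The 13th slot belongs to stream A; its 7th term is 20.
Position 14 falls in stream A as its term 8, giving 20.
The 15th slot belongs to stream A; its 9th term is 20.
The 16th slot belongs to stream B; its 7th term is -86.
Position 17 → stream B, term 8 = -97.
Term 18 comes from stream B (its 9th entry): -108.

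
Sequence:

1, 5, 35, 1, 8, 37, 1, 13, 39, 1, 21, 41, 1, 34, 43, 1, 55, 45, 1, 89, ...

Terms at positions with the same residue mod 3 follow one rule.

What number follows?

Split by position mod 3 into 3 tracks.
Subsequence A is 1, 1, 1, 1, 1, 1, 1, which is always 1.
Subsequence B is 5, 8, 13, 21, 34, 55, 89, which is Fibonacci-style (each term is the sum of the two before it).
Subsequence C is 35, 37, 39, 41, 43, 45, which is linear: a_n = 33 + 2·n.
Term 21 comes from subsequence C (its 7th entry): 47.

47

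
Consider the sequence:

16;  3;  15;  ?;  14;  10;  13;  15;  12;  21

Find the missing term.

Odd-indexed and even-indexed terms follow separate rules.
Track A is 16, 15, 14, 13, 12, which is arithmetic, step −1.
Track B is 3, ?, 10, 15, 21, which is triangular numbers n(n+1)/2 for n = 2, 3, ….
Filling track B at index 2 by its rule yields 6.

6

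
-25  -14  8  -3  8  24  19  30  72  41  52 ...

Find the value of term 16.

Reading positions in blocks of 3 reveals the pattern AAB — 2 tracks woven together.
Track A: -25, -14, -3, 8, 19, 30, 41, 52 (arithmetic with common difference +11).
Track B: 8, 24, 72 (multiplying by 3 each time).
Position 16 falls in track A as its term 11, giving 85.

85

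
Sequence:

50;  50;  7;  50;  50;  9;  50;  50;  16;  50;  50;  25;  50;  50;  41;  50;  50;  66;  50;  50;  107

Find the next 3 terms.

50, 50, 173

Positions follow the repeating pattern AAB; grouping by letter gives 2 tracks.
Stream A: 50, 50, 50, 50, 50, 50, 50, 50, 50, 50, 50, 50, 50, 50 (always 50).
Stream B: 7, 9, 16, 25, 41, 66, 107 (each term equals the sum of the previous two).
Term 22 comes from stream A (its 15th entry): 50.
Position 23 falls in stream A as its term 16, giving 50.
Position 24 falls in stream B as its term 8, giving 173.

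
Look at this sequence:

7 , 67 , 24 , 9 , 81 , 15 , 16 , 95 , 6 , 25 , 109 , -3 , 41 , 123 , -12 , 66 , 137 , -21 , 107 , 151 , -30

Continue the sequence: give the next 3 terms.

173, 165, -39

Read the sequence 3 terms at a time; column i is its own pattern.
Stream A is 7, 9, 16, 25, 41, 66, 107, which is a Fibonacci-like recurrence a_n = a_{n-1} + a_{n-2}.
Stream B is 67, 81, 95, 109, 123, 137, 151, which is arithmetic, step +14.
Stream C is 24, 15, 6, -3, -12, -21, -30, which is arithmetic with common difference −9.
The 22nd slot belongs to stream A; its 8th term is 173.
Term 23 comes from stream B (its 8th entry): 165.
Position 24 → stream C, term 8 = -39.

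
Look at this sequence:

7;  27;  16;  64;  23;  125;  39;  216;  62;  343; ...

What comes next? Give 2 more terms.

101, 512

Taking every 2nd term gives 2 separate tracks.
Subsequence A is 7, 16, 23, 39, 62, which is each term equals the sum of the previous two.
Subsequence B is 27, 64, 125, 216, 343, which is consecutive cubes n³ from n = 3.
Position 11 → subsequence A, term 6 = 101.
The 12th slot belongs to subsequence B; its 6th term is 512.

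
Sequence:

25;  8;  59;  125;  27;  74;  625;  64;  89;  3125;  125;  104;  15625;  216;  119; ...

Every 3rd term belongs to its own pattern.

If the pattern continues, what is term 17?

343

Read the sequence 3 terms at a time; column i is its own pattern.
Track A = 25, 125, 625, 3125, 15625: successive powers of 5.
Track B = 8, 27, 64, 125, 216: perfect cubes starting at 2³.
Track C = 59, 74, 89, 104, 119: adding 15 each time.
The 17th slot belongs to track B; its 6th term is 343.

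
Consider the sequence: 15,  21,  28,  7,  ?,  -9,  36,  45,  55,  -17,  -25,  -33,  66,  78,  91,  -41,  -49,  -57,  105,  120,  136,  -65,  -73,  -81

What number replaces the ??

Positions follow the repeating pattern AAABBB; grouping by letter gives 2 tracks.
Subsequence A is 15, 21, 28, 36, 45, 55, 66, 78, 91, 105, 120, 136, which is triangular numbers starting at T_5.
Subsequence B is 7, ?, -9, -17, -25, -33, -41, -49, -57, -65, -73, -81, which is linear: a_n = 15 − 8·n.
Subsequence B's pattern makes the blank -1.

-1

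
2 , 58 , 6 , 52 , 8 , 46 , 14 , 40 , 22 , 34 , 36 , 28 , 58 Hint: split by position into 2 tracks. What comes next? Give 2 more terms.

22, 94

Taking every 2nd term gives 2 separate tracks.
Stream A: 2, 6, 8, 14, 22, 36, 58. Fibonacci-style (each term is the sum of the two before it).
Stream B: 58, 52, 46, 40, 34, 28. Subtracting 6 each time.
Position 14 → stream B, term 7 = 22.
The 15th slot belongs to stream A; its 8th term is 94.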